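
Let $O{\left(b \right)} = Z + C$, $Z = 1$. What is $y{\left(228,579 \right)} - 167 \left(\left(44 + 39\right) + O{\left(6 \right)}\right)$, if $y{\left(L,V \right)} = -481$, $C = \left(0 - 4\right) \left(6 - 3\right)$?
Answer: $-12505$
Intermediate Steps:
$C = -12$ ($C = \left(-4\right) 3 = -12$)
$O{\left(b \right)} = -11$ ($O{\left(b \right)} = 1 - 12 = -11$)
$y{\left(228,579 \right)} - 167 \left(\left(44 + 39\right) + O{\left(6 \right)}\right) = -481 - 167 \left(\left(44 + 39\right) - 11\right) = -481 - 167 \left(83 - 11\right) = -481 - 167 \cdot 72 = -481 - 12024 = -12505$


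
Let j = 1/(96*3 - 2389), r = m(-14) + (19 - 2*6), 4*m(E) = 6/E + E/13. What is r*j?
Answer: -2411/764764 ≈ -0.0031526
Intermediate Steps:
m(E) = E/52 + 3/(2*E) (m(E) = (6/E + E/13)/4 = E/52 + 3/(2*E))
r = 2411/364 (r = (1/52)*(78 + (-14)²)/(-14) + (19 - 2*6) = (1/52)*(-1/14)*(78 + 196) + (19 - 12) = (1/52)*(-1/14)*274 + 7 = -137/364 + 7 = 2411/364 ≈ 6.6236)
j = -1/2101 (j = 1/(288 - 2389) = 1/(-2101) = -1/2101 ≈ -0.00047596)
r*j = (2411/364)*(-1/2101) = -2411/764764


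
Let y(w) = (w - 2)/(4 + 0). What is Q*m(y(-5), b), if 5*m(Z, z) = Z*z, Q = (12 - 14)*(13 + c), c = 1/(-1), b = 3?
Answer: 126/5 ≈ 25.200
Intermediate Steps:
c = -1
y(w) = -½ + w/4 (y(w) = (-2 + w)/4 = (-2 + w)*(¼) = -½ + w/4)
Q = -24 (Q = (12 - 14)*(13 - 1) = -2*12 = -24)
m(Z, z) = Z*z/5 (m(Z, z) = (Z*z)/5 = Z*z/5)
Q*m(y(-5), b) = -24*(-½ + (¼)*(-5))*3/5 = -24*(-½ - 5/4)*3/5 = -24*(-7)*3/(5*4) = -24*(-21/20) = 126/5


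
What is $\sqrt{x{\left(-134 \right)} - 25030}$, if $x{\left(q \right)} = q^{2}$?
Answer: $3 i \sqrt{786} \approx 84.107 i$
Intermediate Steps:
$\sqrt{x{\left(-134 \right)} - 25030} = \sqrt{\left(-134\right)^{2} - 25030} = \sqrt{17956 - 25030} = \sqrt{-7074} = 3 i \sqrt{786}$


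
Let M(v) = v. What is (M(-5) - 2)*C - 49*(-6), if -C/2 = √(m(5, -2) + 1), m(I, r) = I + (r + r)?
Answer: 294 + 14*√2 ≈ 313.80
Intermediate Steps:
m(I, r) = I + 2*r
C = -2*√2 (C = -2*√((5 + 2*(-2)) + 1) = -2*√((5 - 4) + 1) = -2*√(1 + 1) = -2*√2 ≈ -2.8284)
(M(-5) - 2)*C - 49*(-6) = (-5 - 2)*(-2*√2) - 49*(-6) = -(-14)*√2 + 294 = 14*√2 + 294 = 294 + 14*√2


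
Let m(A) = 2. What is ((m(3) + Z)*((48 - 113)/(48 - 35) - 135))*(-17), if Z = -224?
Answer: -528360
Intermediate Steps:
((m(3) + Z)*((48 - 113)/(48 - 35) - 135))*(-17) = ((2 - 224)*((48 - 113)/(48 - 35) - 135))*(-17) = -222*(-65/13 - 135)*(-17) = -222*(-65*1/13 - 135)*(-17) = -222*(-5 - 135)*(-17) = -222*(-140)*(-17) = 31080*(-17) = -528360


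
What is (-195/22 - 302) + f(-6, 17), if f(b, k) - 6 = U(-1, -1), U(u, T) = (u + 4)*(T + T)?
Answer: -6839/22 ≈ -310.86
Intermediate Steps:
U(u, T) = 2*T*(4 + u) (U(u, T) = (4 + u)*(2*T) = 2*T*(4 + u))
f(b, k) = 0 (f(b, k) = 6 + 2*(-1)*(4 - 1) = 6 + 2*(-1)*3 = 6 - 6 = 0)
(-195/22 - 302) + f(-6, 17) = (-195/22 - 302) + 0 = -6839/22 + 0 = -6839/22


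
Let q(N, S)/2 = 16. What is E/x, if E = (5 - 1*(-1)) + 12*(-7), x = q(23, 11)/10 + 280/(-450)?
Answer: -1755/58 ≈ -30.259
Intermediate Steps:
q(N, S) = 32 (q(N, S) = 2*16 = 32)
x = 116/45 (x = 32/10 + 280/(-450) = 32*(1/10) + 280*(-1/450) = 16/5 - 28/45 = 116/45 ≈ 2.5778)
E = -78 (E = (5 + 1) - 84 = 6 - 84 = -78)
E/x = -78/116/45 = -78*45/116 = -1755/58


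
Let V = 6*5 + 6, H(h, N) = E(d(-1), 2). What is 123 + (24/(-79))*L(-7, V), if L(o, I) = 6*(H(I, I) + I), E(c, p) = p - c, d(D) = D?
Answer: 4101/79 ≈ 51.911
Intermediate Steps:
H(h, N) = 3 (H(h, N) = 2 - 1*(-1) = 2 + 1 = 3)
V = 36 (V = 30 + 6 = 36)
L(o, I) = 18 + 6*I (L(o, I) = 6*(3 + I) = 18 + 6*I)
123 + (24/(-79))*L(-7, V) = 123 + (24/(-79))*(18 + 6*36) = 123 + (24*(-1/79))*(18 + 216) = 123 - 24/79*234 = 123 - 5616/79 = 4101/79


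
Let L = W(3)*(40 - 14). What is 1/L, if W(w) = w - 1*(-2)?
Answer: 1/130 ≈ 0.0076923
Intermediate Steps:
W(w) = 2 + w (W(w) = w + 2 = 2 + w)
L = 130 (L = (2 + 3)*(40 - 14) = 5*26 = 130)
1/L = 1/130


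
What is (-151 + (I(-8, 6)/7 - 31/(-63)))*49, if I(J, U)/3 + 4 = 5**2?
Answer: -62405/9 ≈ -6933.9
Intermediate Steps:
I(J, U) = 63 (I(J, U) = -12 + 3*5**2 = -12 + 3*25 = -12 + 75 = 63)
(-151 + (I(-8, 6)/7 - 31/(-63)))*49 = (-151 + (63/7 - 31/(-63)))*49 = (-151 + (63*(1/7) - 31*(-1/63)))*49 = (-151 + (9 + 31/63))*49 = (-151 + 598/63)*49 = -8915/63*49 = -62405/9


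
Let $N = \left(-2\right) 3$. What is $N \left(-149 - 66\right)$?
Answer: $1290$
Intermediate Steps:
$N = -6$
$N \left(-149 - 66\right) = - 6 \left(-149 - 66\right) = \left(-6\right) \left(-215\right) = 1290$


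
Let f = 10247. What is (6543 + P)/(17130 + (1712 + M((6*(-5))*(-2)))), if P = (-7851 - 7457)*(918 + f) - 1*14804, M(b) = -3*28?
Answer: -170922081/18758 ≈ -9112.0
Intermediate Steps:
M(b) = -84
P = -170928624 (P = (-7851 - 7457)*(918 + 10247) - 1*14804 = -15308*11165 - 14804 = -170913820 - 14804 = -170928624)
(6543 + P)/(17130 + (1712 + M((6*(-5))*(-2)))) = (6543 - 170928624)/(17130 + (1712 - 84)) = -170922081/(17130 + 1628) = -170922081/18758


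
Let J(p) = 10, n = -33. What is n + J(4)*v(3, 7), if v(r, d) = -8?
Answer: -113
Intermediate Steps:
n + J(4)*v(3, 7) = -33 + 10*(-8) = -33 - 80 = -113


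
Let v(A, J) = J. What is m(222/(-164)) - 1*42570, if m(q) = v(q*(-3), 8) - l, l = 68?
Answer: -42630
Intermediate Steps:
m(q) = -60 (m(q) = 8 - 1*68 = 8 - 68 = -60)
m(222/(-164)) - 1*42570 = -60 - 1*42570 = -60 - 42570 = -42630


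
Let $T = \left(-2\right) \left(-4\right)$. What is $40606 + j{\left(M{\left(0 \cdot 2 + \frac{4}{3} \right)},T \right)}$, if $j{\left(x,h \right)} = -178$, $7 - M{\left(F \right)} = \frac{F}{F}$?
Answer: $40428$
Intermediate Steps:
$T = 8$
$M{\left(F \right)} = 6$ ($M{\left(F \right)} = 7 - \frac{F}{F} = 7 - 1 = 6$)
$40606 + j{\left(M{\left(0 \cdot 2 + \frac{4}{3} \right)},T \right)} = 40606 - 178 = 40428$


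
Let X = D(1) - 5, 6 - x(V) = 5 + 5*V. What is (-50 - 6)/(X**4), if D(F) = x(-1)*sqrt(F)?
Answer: -56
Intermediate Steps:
x(V) = 1 - 5*V (x(V) = 6 - (5 + 5*V) = 6 + (-5 - 5*V) = 1 - 5*V)
D(F) = 6*sqrt(F) (D(F) = (1 - 5*(-1))*sqrt(F) = (1 + 5)*sqrt(F) = 6*sqrt(F))
X = 1 (X = 6*sqrt(1) - 5 = 6*1 - 5 = 6 - 5 = 1)
(-50 - 6)/(X**4) = (-50 - 6)/(1**4) = -56/1 = -56*1 = -56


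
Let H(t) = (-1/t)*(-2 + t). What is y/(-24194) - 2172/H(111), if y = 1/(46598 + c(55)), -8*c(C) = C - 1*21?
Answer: 543560809585282/245749042875 ≈ 2211.9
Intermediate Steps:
c(C) = 21/8 - C/8 (c(C) = -(C - 1*21)/8 = -(C - 21)/8 = -(-21 + C)/8 = 21/8 - C/8)
y = 4/186375 (y = 1/(46598 + (21/8 - 1/8*55)) = 1/(46598 + (21/8 - 55/8)) = 1/(46598 - 17/4) = 1/(186375/4) = 4/186375 ≈ 2.1462e-5)
H(t) = -(-2 + t)/t
y/(-24194) - 2172/H(111) = (4/186375)/(-24194) - 2172*111/(2 - 1*111) = (4/186375)*(-1/24194) - 2172*111/(2 - 111) = -2/2254578375 - 2172/((1/111)*(-109)) = -2/2254578375 - 2172/(-109/111) = -2/2254578375 - 2172*(-111/109) = -2/2254578375 + 241092/109 = 543560809585282/245749042875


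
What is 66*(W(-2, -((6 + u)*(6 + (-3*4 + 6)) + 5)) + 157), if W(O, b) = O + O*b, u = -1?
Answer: 10890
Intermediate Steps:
66*(W(-2, -((6 + u)*(6 + (-3*4 + 6)) + 5)) + 157) = 66*(-2*(1 - ((6 - 1)*(6 + (-3*4 + 6)) + 5)) + 157) = 66*(-2*(1 - (5*(6 + (-12 + 6)) + 5)) + 157) = 66*(-2*(1 - (5*(6 - 6) + 5)) + 157) = 66*(-2*(1 - (5*0 + 5)) + 157) = 66*(-2*(1 - (0 + 5)) + 157) = 66*(-2*(1 - 1*5) + 157) = 66*(-2*(1 - 5) + 157) = 66*(-2*(-4) + 157) = 66*(8 + 157) = 66*165 = 10890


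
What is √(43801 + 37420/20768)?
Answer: √295196542806/2596 ≈ 209.29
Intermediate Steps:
√(43801 + 37420/20768) = √(43801 + 37420*(1/20768)) = √(43801 + 9355/5192) = √(227424147/5192) = √295196542806/2596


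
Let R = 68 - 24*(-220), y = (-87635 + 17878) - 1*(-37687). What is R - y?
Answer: 37418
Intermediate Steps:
y = -32070 (y = -69757 + 37687 = -32070)
R = 5348 (R = 68 + 5280 = 5348)
R - y = 5348 - 1*(-32070) = 5348 + 32070 = 37418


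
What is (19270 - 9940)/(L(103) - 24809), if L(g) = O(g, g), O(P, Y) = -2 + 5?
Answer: -4665/12403 ≈ -0.37612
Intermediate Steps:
O(P, Y) = 3
L(g) = 3
(19270 - 9940)/(L(103) - 24809) = (19270 - 9940)/(3 - 24809) = 9330/(-24806) = 9330*(-1/24806) = -4665/12403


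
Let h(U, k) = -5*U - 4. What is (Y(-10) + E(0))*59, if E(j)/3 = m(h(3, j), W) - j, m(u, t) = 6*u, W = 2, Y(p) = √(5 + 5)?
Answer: -20178 + 59*√10 ≈ -19991.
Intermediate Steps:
Y(p) = √10
h(U, k) = -4 - 5*U
E(j) = -342 - 3*j (E(j) = 3*(6*(-4 - 5*3) - j) = 3*(6*(-4 - 15) - j) = 3*(6*(-19) - j) = 3*(-114 - j) = -342 - 3*j)
(Y(-10) + E(0))*59 = (√10 + (-342 - 3*0))*59 = (√10 + (-342 + 0))*59 = (√10 - 342)*59 = (-342 + √10)*59 = -20178 + 59*√10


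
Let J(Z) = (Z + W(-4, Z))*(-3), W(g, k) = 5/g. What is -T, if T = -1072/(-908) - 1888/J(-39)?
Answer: 1584860/109641 ≈ 14.455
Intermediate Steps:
J(Z) = 15/4 - 3*Z (J(Z) = (Z + 5/(-4))*(-3) = (Z + 5*(-¼))*(-3) = (Z - 5/4)*(-3) = (-5/4 + Z)*(-3) = 15/4 - 3*Z)
T = -1584860/109641 (T = -1072/(-908) - 1888/(15/4 - 3*(-39)) = -1072*(-1/908) - 1888/(15/4 + 117) = 268/227 - 1888/483/4 = 268/227 - 1888*4/483 = 268/227 - 7552/483 = -1584860/109641 ≈ -14.455)
-T = -1*(-1584860/109641) = 1584860/109641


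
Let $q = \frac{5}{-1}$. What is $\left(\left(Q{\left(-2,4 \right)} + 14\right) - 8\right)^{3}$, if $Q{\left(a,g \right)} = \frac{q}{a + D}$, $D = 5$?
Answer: $\frac{2197}{27} \approx 81.37$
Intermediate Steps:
$q = -5$ ($q = 5 \left(-1\right) = -5$)
$Q{\left(a,g \right)} = - \frac{5}{5 + a}$ ($Q{\left(a,g \right)} = \frac{1}{a + 5} \left(-5\right) = \frac{1}{5 + a} \left(-5\right) = - \frac{5}{5 + a}$)
$\left(\left(Q{\left(-2,4 \right)} + 14\right) - 8\right)^{3} = \left(\left(- \frac{5}{5 - 2} + 14\right) - 8\right)^{3} = \left(\left(- \frac{5}{3} + 14\right) - 8\right)^{3} = \left(\frac{37}{3} - 8\right)^{3} = \left(\frac{13}{3}\right)^{3} = \frac{2197}{27}$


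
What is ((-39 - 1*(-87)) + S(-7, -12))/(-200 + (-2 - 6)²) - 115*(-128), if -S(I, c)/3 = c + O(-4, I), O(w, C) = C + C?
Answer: 1000897/68 ≈ 14719.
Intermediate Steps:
O(w, C) = 2*C
S(I, c) = -6*I - 3*c (S(I, c) = -3*(c + 2*I) = -6*I - 3*c)
((-39 - 1*(-87)) + S(-7, -12))/(-200 + (-2 - 6)²) - 115*(-128) = ((-39 - 1*(-87)) + (-6*(-7) - 3*(-12)))/(-200 + (-2 - 6)²) - 115*(-128) = ((-39 + 87) + (42 + 36))/(-200 + (-8)²) + 14720 = (48 + 78)/(-200 + 64) + 14720 = 126/(-136) + 14720 = 126*(-1/136) + 14720 = -63/68 + 14720 = 1000897/68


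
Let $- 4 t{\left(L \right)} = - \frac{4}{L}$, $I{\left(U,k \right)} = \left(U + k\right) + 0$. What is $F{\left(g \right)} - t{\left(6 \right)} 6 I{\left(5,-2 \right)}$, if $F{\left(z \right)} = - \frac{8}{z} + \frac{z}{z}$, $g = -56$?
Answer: $- \frac{13}{7} \approx -1.8571$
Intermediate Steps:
$I{\left(U,k \right)} = U + k$
$t{\left(L \right)} = \frac{1}{L}$ ($t{\left(L \right)} = - \frac{\left(-4\right) \frac{1}{L}}{4} = \frac{1}{L}$)
$F{\left(z \right)} = 1 - \frac{8}{z}$ ($F{\left(z \right)} = - \frac{8}{z} + 1 = 1 - \frac{8}{z}$)
$F{\left(g \right)} - t{\left(6 \right)} 6 I{\left(5,-2 \right)} = \frac{-8 - 56}{-56} - \frac{1}{6} \cdot 6 \left(5 - 2\right) = \left(- \frac{1}{56}\right) \left(-64\right) - \frac{1}{6} \cdot 6 \cdot 3 = \frac{8}{7} - 1 \cdot 3 = \frac{8}{7} - 3 = - \frac{13}{7}$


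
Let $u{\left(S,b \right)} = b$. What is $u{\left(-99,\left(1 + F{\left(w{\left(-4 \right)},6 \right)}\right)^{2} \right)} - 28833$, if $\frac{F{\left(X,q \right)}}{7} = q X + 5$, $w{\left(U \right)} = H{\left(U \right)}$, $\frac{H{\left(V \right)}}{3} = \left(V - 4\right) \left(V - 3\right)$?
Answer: $50267631$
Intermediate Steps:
$H{\left(V \right)} = 3 \left(-4 + V\right) \left(-3 + V\right)$ ($H{\left(V \right)} = 3 \left(V - 4\right) \left(V - 3\right) = 3 \left(-4 + V\right) \left(-3 + V\right)$)
$w{\left(U \right)} = 36 - 21 U + 3 U^{2}$
$F{\left(X,q \right)} = 35 + 7 X q$ ($F{\left(X,q \right)} = 7 \left(q X + 5\right) = 7 \left(X q + 5\right) = 7 \left(5 + X q\right) = 35 + 7 X q$)
$u{\left(-99,\left(1 + F{\left(w{\left(-4 \right)},6 \right)}\right)^{2} \right)} - 28833 = \left(1 + \left(35 + 7 \left(36 - -84 + 3 \left(-4\right)^{2}\right) 6\right)\right)^{2} - 28833 = \left(1 + \left(35 + 7 \left(36 + 84 + 3 \cdot 16\right) 6\right)\right)^{2} - 28833 = \left(1 + \left(35 + 7 \left(36 + 84 + 48\right) 6\right)\right)^{2} - 28833 = \left(1 + \left(35 + 7 \cdot 168 \cdot 6\right)\right)^{2} - 28833 = \left(1 + \left(35 + 7056\right)\right)^{2} - 28833 = \left(1 + 7091\right)^{2} - 28833 = 7092^{2} - 28833 = 50296464 - 28833 = 50267631$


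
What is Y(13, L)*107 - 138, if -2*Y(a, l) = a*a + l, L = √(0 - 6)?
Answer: -18359/2 - 107*I*√6/2 ≈ -9179.5 - 131.05*I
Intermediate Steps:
L = I*√6 (L = √(-6) = I*√6 ≈ 2.4495*I)
Y(a, l) = -l/2 - a²/2 (Y(a, l) = -(a*a + l)/2 = -(a² + l)/2 = -(l + a²)/2 = -l/2 - a²/2)
Y(13, L)*107 - 138 = (-I*√6/2 - ½*13²)*107 - 138 = (-I*√6/2 - ½*169)*107 - 138 = (-I*√6/2 - 169/2)*107 - 138 = (-169/2 - I*√6/2)*107 - 138 = (-18083/2 - 107*I*√6/2) - 138 = -18359/2 - 107*I*√6/2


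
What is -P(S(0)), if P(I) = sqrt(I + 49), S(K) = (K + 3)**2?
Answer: -sqrt(58) ≈ -7.6158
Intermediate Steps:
S(K) = (3 + K)**2
P(I) = sqrt(49 + I)
-P(S(0)) = -sqrt(49 + (3 + 0)**2) = -sqrt(49 + 3**2) = -sqrt(49 + 9) = -sqrt(58)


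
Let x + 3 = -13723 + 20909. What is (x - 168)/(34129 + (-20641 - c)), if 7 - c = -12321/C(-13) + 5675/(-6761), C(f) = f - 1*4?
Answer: 806283055/1632671503 ≈ 0.49384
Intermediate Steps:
C(f) = -4 + f (C(f) = f - 4 = -4 + f)
x = 7183 (x = -3 + (-13723 + 20909) = -3 + 7186 = 7183)
c = -82401247/114937 (c = 7 - (-12321/(-4 - 13) + 5675/(-6761)) = 7 - (-12321/(-17) + 5675*(-1/6761)) = 7 - (-12321*(-1/17) - 5675/6761) = 7 - (12321/17 - 5675/6761) = 7 - 1*83205806/114937 = 7 - 83205806/114937 = -82401247/114937 ≈ -716.93)
(x - 168)/(34129 + (-20641 - c)) = (7183 - 168)/(34129 + (-20641 - 1*(-82401247/114937))) = 7015/(34129 + (-20641 + 82401247/114937)) = 7015/(34129 - 2290013370/114937) = 7015/(1632671503/114937) = 7015*(114937/1632671503) = 806283055/1632671503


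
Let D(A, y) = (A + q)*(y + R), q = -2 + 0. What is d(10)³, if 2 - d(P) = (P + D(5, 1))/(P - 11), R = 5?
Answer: 27000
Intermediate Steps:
q = -2
D(A, y) = (-2 + A)*(5 + y) (D(A, y) = (A - 2)*(y + 5) = (-2 + A)*(5 + y))
d(P) = 2 - (18 + P)/(-11 + P) (d(P) = 2 - (P + (-10 - 2*1 + 5*5 + 5*1))/(P - 11) = 2 - (P + (-10 - 2 + 25 + 5))/(-11 + P) = 2 - (P + 18)/(-11 + P) = 2 - (18 + P)/(-11 + P))
d(10)³ = ((-40 + 10)/(-11 + 10))³ = (-30/(-1))³ = (-1*(-30))³ = 30³ = 27000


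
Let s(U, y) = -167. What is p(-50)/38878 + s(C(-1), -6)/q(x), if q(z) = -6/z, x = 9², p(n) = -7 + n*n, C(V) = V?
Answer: 43826472/19439 ≈ 2254.6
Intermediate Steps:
p(n) = -7 + n²
x = 81
p(-50)/38878 + s(C(-1), -6)/q(x) = (-7 + (-50)²)/38878 - 167/((-6/81)) = (-7 + 2500)*(1/38878) - 167/((-6*1/81)) = 2493*(1/38878) - 167/(-2/27) = 2493/38878 - 167*(-27/2) = 2493/38878 + 4509/2 = 43826472/19439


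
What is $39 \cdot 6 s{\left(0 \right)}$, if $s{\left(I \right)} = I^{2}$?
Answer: $0$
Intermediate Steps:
$39 \cdot 6 s{\left(0 \right)} = 39 \cdot 6 \cdot 0^{2} = 234 \cdot 0 = 0$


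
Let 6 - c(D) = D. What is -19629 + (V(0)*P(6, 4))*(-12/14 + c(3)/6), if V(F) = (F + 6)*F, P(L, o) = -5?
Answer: -19629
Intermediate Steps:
c(D) = 6 - D
V(F) = F*(6 + F) (V(F) = (6 + F)*F = F*(6 + F))
-19629 + (V(0)*P(6, 4))*(-12/14 + c(3)/6) = -19629 + ((0*(6 + 0))*(-5))*(-12/14 + (6 - 1*3)/6) = -19629 + ((0*6)*(-5))*(-12*1/14 + (6 - 3)*(1/6)) = -19629 + (0*(-5))*(-6/7 + 3*(1/6)) = -19629 + 0*(-6/7 + 1/2) = -19629 + 0*(-5/14) = -19629 + 0 = -19629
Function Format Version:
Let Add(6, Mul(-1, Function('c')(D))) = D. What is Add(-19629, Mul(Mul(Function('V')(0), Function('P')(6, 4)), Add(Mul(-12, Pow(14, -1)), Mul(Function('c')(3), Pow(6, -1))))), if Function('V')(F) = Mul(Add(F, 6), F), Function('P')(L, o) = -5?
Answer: -19629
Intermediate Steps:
Function('c')(D) = Add(6, Mul(-1, D))
Function('V')(F) = Mul(F, Add(6, F)) (Function('V')(F) = Mul(Add(6, F), F) = Mul(F, Add(6, F)))
Add(-19629, Mul(Mul(Function('V')(0), Function('P')(6, 4)), Add(Mul(-12, Pow(14, -1)), Mul(Function('c')(3), Pow(6, -1))))) = Add(-19629, Mul(Mul(Mul(0, Add(6, 0)), -5), Add(Mul(-12, Pow(14, -1)), Mul(Add(6, Mul(-1, 3)), Pow(6, -1))))) = Add(-19629, Mul(Mul(Mul(0, 6), -5), Add(Mul(-12, Rational(1, 14)), Mul(Add(6, -3), Rational(1, 6))))) = Add(-19629, Mul(Mul(0, -5), Add(Rational(-6, 7), Mul(3, Rational(1, 6))))) = Add(-19629, Mul(0, Add(Rational(-6, 7), Rational(1, 2)))) = Add(-19629, Mul(0, Rational(-5, 14))) = Add(-19629, 0) = -19629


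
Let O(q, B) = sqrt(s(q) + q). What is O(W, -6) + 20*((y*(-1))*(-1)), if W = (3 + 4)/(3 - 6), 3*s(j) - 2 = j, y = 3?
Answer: 60 + I*sqrt(22)/3 ≈ 60.0 + 1.5635*I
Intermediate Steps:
s(j) = 2/3 + j/3
W = -7/3 (W = 7/(-3) = 7*(-1/3) = -7/3 ≈ -2.3333)
O(q, B) = sqrt(2/3 + 4*q/3) (O(q, B) = sqrt((2/3 + q/3) + q) = sqrt(2/3 + 4*q/3))
O(W, -6) + 20*((y*(-1))*(-1)) = sqrt(6 + 12*(-7/3))/3 + 20*((3*(-1))*(-1)) = sqrt(6 - 28)/3 + 20*(-3*(-1)) = sqrt(-22)/3 + 20*3 = (I*sqrt(22))/3 + 60 = I*sqrt(22)/3 + 60 = 60 + I*sqrt(22)/3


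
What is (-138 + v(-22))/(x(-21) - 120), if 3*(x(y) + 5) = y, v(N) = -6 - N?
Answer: 61/66 ≈ 0.92424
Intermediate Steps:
x(y) = -5 + y/3
(-138 + v(-22))/(x(-21) - 120) = (-138 + (-6 - 1*(-22)))/((-5 + (1/3)*(-21)) - 120) = (-138 + (-6 + 22))/((-5 - 7) - 120) = (-138 + 16)/(-12 - 120) = -122/(-132) = -122*(-1/132) = 61/66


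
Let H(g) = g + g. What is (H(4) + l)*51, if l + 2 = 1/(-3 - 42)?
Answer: 4573/15 ≈ 304.87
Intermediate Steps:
H(g) = 2*g
l = -91/45 (l = -2 + 1/(-3 - 42) = -2 + 1/(-45) = -2 - 1/45 = -91/45 ≈ -2.0222)
(H(4) + l)*51 = (2*4 - 91/45)*51 = (8 - 91/45)*51 = (269/45)*51 = 4573/15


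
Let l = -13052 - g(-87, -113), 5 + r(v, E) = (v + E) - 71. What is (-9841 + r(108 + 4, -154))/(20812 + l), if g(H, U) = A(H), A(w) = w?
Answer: -9959/7847 ≈ -1.2691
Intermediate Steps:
g(H, U) = H
r(v, E) = -76 + E + v (r(v, E) = -5 + ((v + E) - 71) = -5 + ((E + v) - 71) = -5 + (-71 + E + v) = -76 + E + v)
l = -12965 (l = -13052 - 1*(-87) = -13052 + 87 = -12965)
(-9841 + r(108 + 4, -154))/(20812 + l) = (-9841 + (-76 - 154 + (108 + 4)))/(20812 - 12965) = (-9841 + (-76 - 154 + 112))/7847 = (-9841 - 118)*(1/7847) = -9959*1/7847 = -9959/7847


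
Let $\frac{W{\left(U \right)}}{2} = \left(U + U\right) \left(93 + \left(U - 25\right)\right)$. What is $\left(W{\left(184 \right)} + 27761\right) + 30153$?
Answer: $243386$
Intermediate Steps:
$W{\left(U \right)} = 4 U \left(68 + U\right)$ ($W{\left(U \right)} = 2 \left(U + U\right) \left(93 + \left(U - 25\right)\right) = 2 \cdot 2 U \left(93 + \left(U - 25\right)\right) = 2 \cdot 2 U \left(93 + \left(-25 + U\right)\right) = 2 \cdot 2 U \left(68 + U\right) = 4 U \left(68 + U\right)$)
$\left(W{\left(184 \right)} + 27761\right) + 30153 = \left(4 \cdot 184 \left(68 + 184\right) + 27761\right) + 30153 = \left(4 \cdot 184 \cdot 252 + 27761\right) + 30153 = \left(185472 + 27761\right) + 30153 = 213233 + 30153 = 243386$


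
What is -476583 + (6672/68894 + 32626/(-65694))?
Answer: -539244875435366/1131480609 ≈ -4.7658e+5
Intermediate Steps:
-476583 + (6672/68894 + 32626/(-65694)) = -476583 + (6672*(1/68894) + 32626*(-1/65694)) = -476583 + (3336/34447 - 16313/32847) = -476583 - 452356319/1131480609 = -539244875435366/1131480609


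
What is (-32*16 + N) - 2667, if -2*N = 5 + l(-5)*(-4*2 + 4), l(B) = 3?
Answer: -6351/2 ≈ -3175.5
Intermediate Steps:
N = 7/2 (N = -(5 + 3*(-4*2 + 4))/2 = -(5 + 3*(-8 + 4))/2 = -(5 + 3*(-4))/2 = -(5 - 12)/2 = -½*(-7) = 7/2 ≈ 3.5000)
(-32*16 + N) - 2667 = (-32*16 + 7/2) - 2667 = (-512 + 7/2) - 2667 = -1017/2 - 2667 = -6351/2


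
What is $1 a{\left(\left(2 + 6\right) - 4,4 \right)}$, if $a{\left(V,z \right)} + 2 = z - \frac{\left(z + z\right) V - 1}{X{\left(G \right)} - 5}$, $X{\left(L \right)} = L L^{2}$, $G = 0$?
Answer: $\frac{41}{5} \approx 8.2$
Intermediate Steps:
$X{\left(L \right)} = L^{3}$
$a{\left(V,z \right)} = - \frac{11}{5} + z + \frac{2 V z}{5}$ ($a{\left(V,z \right)} = -2 + \left(z - \frac{\left(z + z\right) V - 1}{0^{3} - 5}\right) = -2 + \left(z - \frac{2 z V - 1}{0 - 5}\right) = -2 + \left(z - \frac{2 V z - 1}{-5}\right) = -2 + \left(z - \left(-1 + 2 V z\right) \left(- \frac{1}{5}\right)\right) = -2 - \left(\frac{1}{5} - z - \frac{2 V z}{5}\right) = -2 + \left(z + \left(- \frac{1}{5} + \frac{2 V z}{5}\right)\right) = -2 + \left(- \frac{1}{5} + z + \frac{2 V z}{5}\right) = - \frac{11}{5} + z + \frac{2 V z}{5}$)
$1 a{\left(\left(2 + 6\right) - 4,4 \right)} = 1 \left(- \frac{11}{5} + 4 + \frac{2}{5} \left(\left(2 + 6\right) - 4\right) 4\right) = 1 \left(- \frac{11}{5} + 4 + \frac{2}{5} \left(8 - 4\right) 4\right) = 1 \left(- \frac{11}{5} + 4 + \frac{2}{5} \cdot 4 \cdot 4\right) = 1 \left(- \frac{11}{5} + 4 + \frac{32}{5}\right) = 1 \cdot \frac{41}{5} = \frac{41}{5}$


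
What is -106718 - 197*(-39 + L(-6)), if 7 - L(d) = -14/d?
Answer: -299863/3 ≈ -99954.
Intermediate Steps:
L(d) = 7 + 14/d (L(d) = 7 - (-14)/d = 7 + 14/d)
-106718 - 197*(-39 + L(-6)) = -106718 - 197*(-39 + (7 + 14/(-6))) = -106718 - 197*(-39 + (7 + 14*(-⅙))) = -106718 - 197*(-39 + (7 - 7/3)) = -106718 - 197*(-39 + 14/3) = -106718 - 197*(-103/3) = -106718 + 20291/3 = -299863/3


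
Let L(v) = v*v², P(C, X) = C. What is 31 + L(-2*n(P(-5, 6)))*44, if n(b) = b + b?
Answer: 352031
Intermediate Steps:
n(b) = 2*b
L(v) = v³
31 + L(-2*n(P(-5, 6)))*44 = 31 + (-4*(-5))³*44 = 31 + (-2*(-10))³*44 = 31 + 20³*44 = 31 + 8000*44 = 31 + 352000 = 352031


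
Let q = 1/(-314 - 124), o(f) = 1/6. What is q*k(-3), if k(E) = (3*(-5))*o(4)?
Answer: 5/876 ≈ 0.0057078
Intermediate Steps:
o(f) = 1/6
k(E) = -5/2 (k(E) = (3*(-5))*(1/6) = -15*1/6 = -5/2)
q = -1/438 (q = 1/(-438) = -1/438 ≈ -0.0022831)
q*k(-3) = -1/438*(-5/2) = 5/876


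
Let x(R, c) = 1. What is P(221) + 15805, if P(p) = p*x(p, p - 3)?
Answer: 16026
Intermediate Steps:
P(p) = p (P(p) = p*1 = p)
P(221) + 15805 = 221 + 15805 = 16026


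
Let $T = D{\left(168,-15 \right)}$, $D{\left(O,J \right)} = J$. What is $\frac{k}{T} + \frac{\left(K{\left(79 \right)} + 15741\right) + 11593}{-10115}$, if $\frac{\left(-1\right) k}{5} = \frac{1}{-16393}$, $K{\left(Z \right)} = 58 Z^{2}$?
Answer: $- \frac{2735140709}{71063655} \approx -38.489$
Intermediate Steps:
$T = -15$
$k = \frac{5}{16393}$ ($k = - \frac{5}{-16393} = \left(-5\right) \left(- \frac{1}{16393}\right) = \frac{5}{16393} \approx 0.00030501$)
$\frac{k}{T} + \frac{\left(K{\left(79 \right)} + 15741\right) + 11593}{-10115} = \frac{5}{16393 \left(-15\right)} + \frac{\left(58 \cdot 79^{2} + 15741\right) + 11593}{-10115} = \frac{5}{16393} \left(- \frac{1}{15}\right) + \left(\left(58 \cdot 6241 + 15741\right) + 11593\right) \left(- \frac{1}{10115}\right) = - \frac{1}{49179} + \left(\left(361978 + 15741\right) + 11593\right) \left(- \frac{1}{10115}\right) = - \frac{1}{49179} + \left(377719 + 11593\right) \left(- \frac{1}{10115}\right) = - \frac{1}{49179} + 389312 \left(- \frac{1}{10115}\right) = - \frac{1}{49179} - \frac{55616}{1445} = - \frac{2735140709}{71063655}$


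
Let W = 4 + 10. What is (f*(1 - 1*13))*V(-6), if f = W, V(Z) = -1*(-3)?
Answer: -504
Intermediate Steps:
V(Z) = 3
W = 14
f = 14
(f*(1 - 1*13))*V(-6) = (14*(1 - 1*13))*3 = (14*(1 - 13))*3 = (14*(-12))*3 = -168*3 = -504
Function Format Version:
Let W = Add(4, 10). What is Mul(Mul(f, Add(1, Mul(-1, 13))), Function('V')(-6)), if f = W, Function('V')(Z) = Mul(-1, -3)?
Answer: -504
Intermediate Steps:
Function('V')(Z) = 3
W = 14
f = 14
Mul(Mul(f, Add(1, Mul(-1, 13))), Function('V')(-6)) = Mul(Mul(14, Add(1, Mul(-1, 13))), 3) = Mul(Mul(14, Add(1, -13)), 3) = Mul(Mul(14, -12), 3) = Mul(-168, 3) = -504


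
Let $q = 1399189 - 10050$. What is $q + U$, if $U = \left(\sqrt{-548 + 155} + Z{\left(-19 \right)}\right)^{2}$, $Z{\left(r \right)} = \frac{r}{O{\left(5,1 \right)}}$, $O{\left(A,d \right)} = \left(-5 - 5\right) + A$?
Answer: $\frac{34719011}{25} + \frac{38 i \sqrt{393}}{5} \approx 1.3888 \cdot 10^{6} + 150.66 i$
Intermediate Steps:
$O{\left(A,d \right)} = -10 + A$
$Z{\left(r \right)} = - \frac{r}{5}$ ($Z{\left(r \right)} = \frac{r}{-10 + 5} = \frac{r}{-5} = r \left(- \frac{1}{5}\right) = - \frac{r}{5}$)
$q = 1389139$ ($q = 1399189 - 10050 = 1389139$)
$U = \left(\frac{19}{5} + i \sqrt{393}\right)^{2}$ ($U = \left(\sqrt{-548 + 155} - - \frac{19}{5}\right)^{2} = \left(\sqrt{-393} + \frac{19}{5}\right)^{2} = \left(i \sqrt{393} + \frac{19}{5}\right)^{2} = \left(\frac{19}{5} + i \sqrt{393}\right)^{2} \approx -378.56 + 150.66 i$)
$q + U = 1389139 - \left(\frac{9464}{25} - \frac{38 i \sqrt{393}}{5}\right) = \frac{34719011}{25} + \frac{38 i \sqrt{393}}{5}$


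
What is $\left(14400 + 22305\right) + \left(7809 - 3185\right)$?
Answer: $41329$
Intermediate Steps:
$\left(14400 + 22305\right) + \left(7809 - 3185\right) = 36705 + 4624 = 41329$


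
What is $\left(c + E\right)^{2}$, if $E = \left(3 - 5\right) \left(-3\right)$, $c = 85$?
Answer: $8281$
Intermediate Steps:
$E = 6$ ($E = \left(-2\right) \left(-3\right) = 6$)
$\left(c + E\right)^{2} = \left(85 + 6\right)^{2} = 91^{2} = 8281$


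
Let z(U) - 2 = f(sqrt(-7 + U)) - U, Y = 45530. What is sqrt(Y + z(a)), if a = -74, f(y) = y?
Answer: sqrt(45606 + 9*I) ≈ 213.56 + 0.021*I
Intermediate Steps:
z(U) = 2 + sqrt(-7 + U) - U (z(U) = 2 + (sqrt(-7 + U) - U) = 2 + sqrt(-7 + U) - U)
sqrt(Y + z(a)) = sqrt(45530 + (2 + sqrt(-7 - 74) - 1*(-74))) = sqrt(45530 + (2 + sqrt(-81) + 74)) = sqrt(45530 + (2 + 9*I + 74)) = sqrt(45530 + (76 + 9*I)) = sqrt(45606 + 9*I)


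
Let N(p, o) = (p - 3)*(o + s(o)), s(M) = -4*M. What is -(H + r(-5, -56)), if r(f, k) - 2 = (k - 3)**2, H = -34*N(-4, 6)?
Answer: 801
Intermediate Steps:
N(p, o) = -3*o*(-3 + p) (N(p, o) = (p - 3)*(o - 4*o) = (-3 + p)*(-3*o) = -3*o*(-3 + p))
H = -4284 (H = -102*6*(3 - 1*(-4)) = -102*6*(3 + 4) = -102*6*7 = -34*126 = -4284)
r(f, k) = 2 + (-3 + k)**2 (r(f, k) = 2 + (k - 3)**2 = 2 + (-3 + k)**2)
-(H + r(-5, -56)) = -(-4284 + (2 + (-3 - 56)**2)) = -(-4284 + (2 + (-59)**2)) = -(-4284 + (2 + 3481)) = -(-4284 + 3483) = -1*(-801) = 801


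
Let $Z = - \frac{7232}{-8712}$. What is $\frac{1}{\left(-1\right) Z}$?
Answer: $- \frac{1089}{904} \approx -1.2046$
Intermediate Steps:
$Z = \frac{904}{1089}$ ($Z = \left(-7232\right) \left(- \frac{1}{8712}\right) = \frac{904}{1089} \approx 0.83012$)
$\frac{1}{\left(-1\right) Z} = \frac{1}{\left(-1\right) \frac{904}{1089}} = \frac{1}{- \frac{904}{1089}} = - \frac{1089}{904}$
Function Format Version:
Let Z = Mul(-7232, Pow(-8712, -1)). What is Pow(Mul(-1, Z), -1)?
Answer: Rational(-1089, 904) ≈ -1.2046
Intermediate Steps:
Z = Rational(904, 1089) (Z = Mul(-7232, Rational(-1, 8712)) = Rational(904, 1089) ≈ 0.83012)
Pow(Mul(-1, Z), -1) = Pow(Mul(-1, Rational(904, 1089)), -1) = Pow(Rational(-904, 1089), -1) = Rational(-1089, 904)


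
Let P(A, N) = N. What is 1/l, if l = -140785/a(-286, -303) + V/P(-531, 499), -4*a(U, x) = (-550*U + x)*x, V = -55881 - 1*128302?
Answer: -23737475409/8761883077513 ≈ -0.0027092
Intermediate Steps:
V = -184183 (V = -55881 - 128302 = -184183)
a(U, x) = -x*(x - 550*U)/4 (a(U, x) = -(-550*U + x)*x/4 = -(x - 550*U)*x/4 = -x*(x - 550*U)/4)
l = -8761883077513/23737475409 (l = -140785*(-4/(303*(-1*(-303) + 550*(-286)))) - 184183/499 = -140785*(-4/(303*(303 - 157300))) - 184183*1/499 = -140785/((¼)*(-303)*(-156997)) - 184183/499 = -140785/47570091/4 - 184183/499 = -140785*4/47570091 - 184183/499 = -563140/47570091 - 184183/499 = -8761883077513/23737475409 ≈ -369.12)
1/l = 1/(-8761883077513/23737475409) = -23737475409/8761883077513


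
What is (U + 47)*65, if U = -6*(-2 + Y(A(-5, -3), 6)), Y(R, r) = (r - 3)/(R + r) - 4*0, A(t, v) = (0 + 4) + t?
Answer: 3601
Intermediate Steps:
A(t, v) = 4 + t
Y(R, r) = (-3 + r)/(R + r) (Y(R, r) = (-3 + r)/(R + r) + 0 = (-3 + r)/(R + r))
U = 42/5 (U = -6*(-2 + (-3 + 6)/((4 - 5) + 6)) = -6*(-2 + 3/(-1 + 6)) = -6*(-2 + 3/5) = -6*(-2 + (⅕)*3) = -6*(-2 + ⅗) = -6*(-7/5) = 42/5 ≈ 8.4000)
(U + 47)*65 = (42/5 + 47)*65 = (277/5)*65 = 3601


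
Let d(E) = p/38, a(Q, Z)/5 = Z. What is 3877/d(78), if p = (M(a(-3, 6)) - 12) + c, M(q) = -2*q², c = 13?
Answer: -147326/1799 ≈ -81.893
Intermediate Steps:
a(Q, Z) = 5*Z
p = -1799 (p = (-2*(5*6)² - 12) + 13 = (-2*30² - 12) + 13 = (-2*900 - 12) + 13 = (-1800 - 12) + 13 = -1812 + 13 = -1799)
d(E) = -1799/38
3877/d(78) = 3877/(-1799/38) = 3877*(-38/1799) = -147326/1799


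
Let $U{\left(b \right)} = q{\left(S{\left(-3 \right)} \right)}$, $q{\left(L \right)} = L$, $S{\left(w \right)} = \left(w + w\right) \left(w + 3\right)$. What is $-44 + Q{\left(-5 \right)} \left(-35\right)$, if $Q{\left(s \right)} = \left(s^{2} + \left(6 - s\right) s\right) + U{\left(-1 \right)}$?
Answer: $1006$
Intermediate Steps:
$S{\left(w \right)} = 2 w \left(3 + w\right)$
$U{\left(b \right)} = 0$ ($U{\left(b \right)} = 2 \left(-3\right) \left(3 - 3\right) = 2 \left(-3\right) 0 = 0$)
$Q{\left(s \right)} = s^{2} + s \left(6 - s\right)$ ($Q{\left(s \right)} = \left(s^{2} + \left(6 - s\right) s\right) + 0 = \left(s^{2} + s \left(6 - s\right)\right) + 0 = s^{2} + s \left(6 - s\right)$)
$-44 + Q{\left(-5 \right)} \left(-35\right) = -44 + 6 \left(-5\right) \left(-35\right) = -44 - -1050 = -44 + 1050 = 1006$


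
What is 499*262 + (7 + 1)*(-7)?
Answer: 130682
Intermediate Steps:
499*262 + (7 + 1)*(-7) = 130738 + 8*(-7) = 130738 - 56 = 130682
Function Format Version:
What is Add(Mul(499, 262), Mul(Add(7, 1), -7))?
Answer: 130682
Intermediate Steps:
Add(Mul(499, 262), Mul(Add(7, 1), -7)) = Add(130738, Mul(8, -7)) = Add(130738, -56) = 130682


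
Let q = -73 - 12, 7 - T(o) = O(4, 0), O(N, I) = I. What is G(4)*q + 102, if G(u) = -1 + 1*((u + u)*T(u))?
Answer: -4573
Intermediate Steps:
T(o) = 7 (T(o) = 7 - 1*0 = 7 + 0 = 7)
G(u) = -1 + 14*u (G(u) = -1 + 1*((u + u)*7) = -1 + 1*((2*u)*7) = -1 + 1*(14*u) = -1 + 14*u)
q = -85
G(4)*q + 102 = (-1 + 14*4)*(-85) + 102 = (-1 + 56)*(-85) + 102 = 55*(-85) + 102 = -4675 + 102 = -4573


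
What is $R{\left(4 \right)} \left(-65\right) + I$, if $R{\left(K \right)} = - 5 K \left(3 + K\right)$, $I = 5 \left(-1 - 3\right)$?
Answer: $9080$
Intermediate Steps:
$I = -20$ ($I = 5 \left(-4\right) = -20$)
$R{\left(K \right)} = - 5 K \left(3 + K\right)$
$R{\left(4 \right)} \left(-65\right) + I = \left(-5\right) 4 \left(3 + 4\right) \left(-65\right) - 20 = \left(-5\right) 4 \cdot 7 \left(-65\right) - 20 = \left(-140\right) \left(-65\right) - 20 = 9100 - 20 = 9080$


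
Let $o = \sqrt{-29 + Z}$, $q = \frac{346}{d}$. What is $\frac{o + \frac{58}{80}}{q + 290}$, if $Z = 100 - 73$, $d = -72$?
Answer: $\frac{261}{102670} + \frac{36 i \sqrt{2}}{10267} \approx 0.0025421 + 0.0049588 i$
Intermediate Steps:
$Z = 27$
$q = - \frac{173}{36}$ ($q = \frac{346}{-72} = 346 \left(- \frac{1}{72}\right) = - \frac{173}{36} \approx -4.8056$)
$o = i \sqrt{2}$ ($o = \sqrt{-29 + 27} = \sqrt{-2} = i \sqrt{2} \approx 1.4142 i$)
$\frac{o + \frac{58}{80}}{q + 290} = \frac{i \sqrt{2} + \frac{58}{80}}{- \frac{173}{36} + 290} = \frac{i \sqrt{2} + 58 \cdot \frac{1}{80}}{\frac{10267}{36}} = \left(i \sqrt{2} + \frac{29}{40}\right) \frac{36}{10267} = \left(\frac{29}{40} + i \sqrt{2}\right) \frac{36}{10267} = \frac{261}{102670} + \frac{36 i \sqrt{2}}{10267}$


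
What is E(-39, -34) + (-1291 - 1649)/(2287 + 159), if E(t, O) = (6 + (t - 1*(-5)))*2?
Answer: -69958/1223 ≈ -57.202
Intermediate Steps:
E(t, O) = 22 + 2*t (E(t, O) = (6 + (t + 5))*2 = (6 + (5 + t))*2 = (11 + t)*2 = 22 + 2*t)
E(-39, -34) + (-1291 - 1649)/(2287 + 159) = (22 + 2*(-39)) + (-1291 - 1649)/(2287 + 159) = (22 - 78) - 2940/2446 = -56 - 2940*1/2446 = -56 - 1470/1223 = -69958/1223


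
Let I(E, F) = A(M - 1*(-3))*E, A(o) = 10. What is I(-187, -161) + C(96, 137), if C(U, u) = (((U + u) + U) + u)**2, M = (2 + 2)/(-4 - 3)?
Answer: 215286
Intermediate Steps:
M = -4/7 (M = 4/(-7) = 4*(-1/7) = -4/7 ≈ -0.57143)
C(U, u) = (2*U + 2*u)**2 (C(U, u) = ((u + 2*U) + u)**2 = (2*U + 2*u)**2)
I(E, F) = 10*E
I(-187, -161) + C(96, 137) = 10*(-187) + 4*(96 + 137)**2 = -1870 + 4*233**2 = -1870 + 4*54289 = -1870 + 217156 = 215286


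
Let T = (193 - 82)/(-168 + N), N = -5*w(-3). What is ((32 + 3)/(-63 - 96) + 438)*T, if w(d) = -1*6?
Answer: -2575459/7314 ≈ -352.13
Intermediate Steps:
w(d) = -6
N = 30 (N = -5*(-6) = 30)
T = -37/46 (T = (193 - 82)/(-168 + 30) = 111/(-138) = 111*(-1/138) = -37/46 ≈ -0.80435)
((32 + 3)/(-63 - 96) + 438)*T = ((32 + 3)/(-63 - 96) + 438)*(-37/46) = (35/(-159) + 438)*(-37/46) = (35*(-1/159) + 438)*(-37/46) = (-35/159 + 438)*(-37/46) = (69607/159)*(-37/46) = -2575459/7314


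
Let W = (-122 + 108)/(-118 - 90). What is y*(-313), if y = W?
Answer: -2191/104 ≈ -21.067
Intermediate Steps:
W = 7/104 (W = -14/(-208) = -14*(-1/208) = 7/104 ≈ 0.067308)
y = 7/104 ≈ 0.067308
y*(-313) = (7/104)*(-313) = -2191/104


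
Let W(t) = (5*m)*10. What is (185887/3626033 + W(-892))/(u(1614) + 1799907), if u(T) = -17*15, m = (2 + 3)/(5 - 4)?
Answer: 302231379/2175199180172 ≈ 0.00013894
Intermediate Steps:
m = 5 (m = 5/1 = 5*1 = 5)
u(T) = -255
W(t) = 250 (W(t) = (5*5)*10 = 25*10 = 250)
(185887/3626033 + W(-892))/(u(1614) + 1799907) = (185887/3626033 + 250)/(-255 + 1799907) = (185887*(1/3626033) + 250)/1799652 = (185887/3626033 + 250)*(1/1799652) = (906694137/3626033)*(1/1799652) = 302231379/2175199180172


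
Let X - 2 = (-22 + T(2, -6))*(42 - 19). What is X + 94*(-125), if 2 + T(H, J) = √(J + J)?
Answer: -12300 + 46*I*√3 ≈ -12300.0 + 79.674*I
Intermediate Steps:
T(H, J) = -2 + √2*√J (T(H, J) = -2 + √(J + J) = -2 + √(2*J) = -2 + √2*√J)
X = -550 + 46*I*√3 (X = 2 + (-22 + (-2 + √2*√(-6)))*(42 - 19) = 2 + (-22 + (-2 + √2*(I*√6)))*23 = 2 + (-22 + (-2 + 2*I*√3))*23 = 2 + (-24 + 2*I*√3)*23 = 2 + (-552 + 46*I*√3) = -550 + 46*I*√3 ≈ -550.0 + 79.674*I)
X + 94*(-125) = (-550 + 46*I*√3) + 94*(-125) = (-550 + 46*I*√3) - 11750 = -12300 + 46*I*√3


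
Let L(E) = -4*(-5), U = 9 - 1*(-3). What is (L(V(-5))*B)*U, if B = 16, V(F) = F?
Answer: 3840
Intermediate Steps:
U = 12 (U = 9 + 3 = 12)
L(E) = 20
(L(V(-5))*B)*U = (20*16)*12 = 320*12 = 3840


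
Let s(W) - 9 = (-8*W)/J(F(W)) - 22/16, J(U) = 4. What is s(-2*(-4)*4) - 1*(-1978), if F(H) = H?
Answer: 15373/8 ≈ 1921.6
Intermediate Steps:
s(W) = 61/8 - 2*W (s(W) = 9 + (-8*W/4 - 22/16) = 9 + (-8*W*(¼) - 22*1/16) = 9 + (-2*W - 11/8) = 9 + (-11/8 - 2*W) = 61/8 - 2*W)
s(-2*(-4)*4) - 1*(-1978) = (61/8 - 2*(-2*(-4))*4) - 1*(-1978) = (61/8 - 16*4) + 1978 = (61/8 - 2*32) + 1978 = (61/8 - 64) + 1978 = -451/8 + 1978 = 15373/8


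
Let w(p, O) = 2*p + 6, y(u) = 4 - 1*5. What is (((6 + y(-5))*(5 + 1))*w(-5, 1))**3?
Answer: -1728000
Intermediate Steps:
y(u) = -1 (y(u) = 4 - 5 = -1)
w(p, O) = 6 + 2*p
(((6 + y(-5))*(5 + 1))*w(-5, 1))**3 = (((6 - 1)*(5 + 1))*(6 + 2*(-5)))**3 = ((5*6)*(6 - 10))**3 = (30*(-4))**3 = (-120)**3 = -1728000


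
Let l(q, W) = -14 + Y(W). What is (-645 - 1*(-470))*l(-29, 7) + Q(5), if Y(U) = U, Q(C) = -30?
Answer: 1195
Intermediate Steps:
l(q, W) = -14 + W
(-645 - 1*(-470))*l(-29, 7) + Q(5) = (-645 - 1*(-470))*(-14 + 7) - 30 = (-645 + 470)*(-7) - 30 = -175*(-7) - 30 = 1225 - 30 = 1195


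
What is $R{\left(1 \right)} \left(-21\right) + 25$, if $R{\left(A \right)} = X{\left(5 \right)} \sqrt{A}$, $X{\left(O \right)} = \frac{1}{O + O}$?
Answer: $\frac{229}{10} \approx 22.9$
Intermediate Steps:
$X{\left(O \right)} = \frac{1}{2 O}$
$R{\left(A \right)} = \frac{\sqrt{A}}{10}$ ($R{\left(A \right)} = \frac{1}{2 \cdot 5} \sqrt{A} = \frac{1}{2} \cdot \frac{1}{5} \sqrt{A} = \frac{\sqrt{A}}{10}$)
$R{\left(1 \right)} \left(-21\right) + 25 = \frac{\sqrt{1}}{10} \left(-21\right) + 25 = \frac{1}{10} \cdot 1 \left(-21\right) + 25 = \frac{1}{10} \left(-21\right) + 25 = - \frac{21}{10} + 25 = \frac{229}{10}$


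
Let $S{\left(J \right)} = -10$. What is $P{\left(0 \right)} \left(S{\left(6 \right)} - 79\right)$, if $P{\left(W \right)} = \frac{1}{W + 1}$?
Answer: $-89$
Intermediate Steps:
$P{\left(W \right)} = \frac{1}{1 + W}$
$P{\left(0 \right)} \left(S{\left(6 \right)} - 79\right) = \frac{-10 - 79}{1 + 0} = 1^{-1} \left(-89\right) = 1 \left(-89\right) = -89$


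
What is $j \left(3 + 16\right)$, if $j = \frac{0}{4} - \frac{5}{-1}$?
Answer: $95$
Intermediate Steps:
$j = 5$ ($j = 0 \cdot \frac{1}{4} - -5 = 0 + 5 = 5$)
$j \left(3 + 16\right) = 5 \left(3 + 16\right) = 5 \cdot 19 = 95$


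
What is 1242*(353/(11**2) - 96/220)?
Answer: 1864242/605 ≈ 3081.4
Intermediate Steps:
1242*(353/(11**2) - 96/220) = 1242*(353/121 - 96*1/220) = 1242*(353*(1/121) - 24/55) = 1242*(353/121 - 24/55) = 1242*(1501/605) = 1864242/605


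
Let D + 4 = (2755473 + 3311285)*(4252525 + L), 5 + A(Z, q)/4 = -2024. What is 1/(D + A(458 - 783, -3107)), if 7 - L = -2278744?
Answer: 1/39623670915088 ≈ 2.5237e-14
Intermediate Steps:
L = 2278751 (L = 7 - 1*(-2278744) = 7 + 2278744 = 2278751)
A(Z, q) = -8116 (A(Z, q) = -20 + 4*(-2024) = -20 - 8096 = -8116)
D = 39623670923204 (D = -4 + (2755473 + 3311285)*(4252525 + 2278751) = -4 + 6066758*6531276 = -4 + 39623670923208 = 39623670923204)
1/(D + A(458 - 783, -3107)) = 1/(39623670923204 - 8116) = 1/39623670915088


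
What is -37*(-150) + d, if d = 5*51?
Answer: 5805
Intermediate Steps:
d = 255
-37*(-150) + d = -37*(-150) + 255 = 5550 + 255 = 5805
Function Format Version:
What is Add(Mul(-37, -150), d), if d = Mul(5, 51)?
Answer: 5805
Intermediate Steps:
d = 255
Add(Mul(-37, -150), d) = Add(Mul(-37, -150), 255) = Add(5550, 255) = 5805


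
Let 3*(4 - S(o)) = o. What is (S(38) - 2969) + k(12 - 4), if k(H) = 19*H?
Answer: -8477/3 ≈ -2825.7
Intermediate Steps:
S(o) = 4 - o/3
(S(38) - 2969) + k(12 - 4) = ((4 - 1/3*38) - 2969) + 19*(12 - 4) = ((4 - 38/3) - 2969) + 19*8 = (-26/3 - 2969) + 152 = -8933/3 + 152 = -8477/3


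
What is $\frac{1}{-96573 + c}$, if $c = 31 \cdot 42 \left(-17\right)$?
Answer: $- \frac{1}{118707} \approx -8.4241 \cdot 10^{-6}$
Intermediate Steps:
$c = -22134$ ($c = 1302 \left(-17\right) = -22134$)
$\frac{1}{-96573 + c} = \frac{1}{-96573 - 22134} = \frac{1}{-118707} = - \frac{1}{118707}$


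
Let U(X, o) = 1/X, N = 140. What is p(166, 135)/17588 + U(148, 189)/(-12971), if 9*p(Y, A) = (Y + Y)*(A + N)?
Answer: 43817295527/75968604684 ≈ 0.57678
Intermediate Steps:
p(Y, A) = 2*Y*(140 + A)/9 (p(Y, A) = ((Y + Y)*(A + 140))/9 = ((2*Y)*(140 + A))/9 = (2*Y*(140 + A))/9 = 2*Y*(140 + A)/9)
p(166, 135)/17588 + U(148, 189)/(-12971) = ((2/9)*166*(140 + 135))/17588 + 1/(148*(-12971)) = ((2/9)*166*275)*(1/17588) + (1/148)*(-1/12971) = (91300/9)*(1/17588) - 1/1919708 = 22825/39573 - 1/1919708 = 43817295527/75968604684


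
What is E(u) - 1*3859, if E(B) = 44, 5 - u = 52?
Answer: -3815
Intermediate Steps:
u = -47 (u = 5 - 1*52 = 5 - 52 = -47)
E(u) - 1*3859 = 44 - 1*3859 = 44 - 3859 = -3815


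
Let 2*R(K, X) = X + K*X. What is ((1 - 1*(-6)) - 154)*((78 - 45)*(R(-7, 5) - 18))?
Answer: 160083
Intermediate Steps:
R(K, X) = X/2 + K*X/2 (R(K, X) = (X + K*X)/2 = X/2 + K*X/2)
((1 - 1*(-6)) - 154)*((78 - 45)*(R(-7, 5) - 18)) = ((1 - 1*(-6)) - 154)*((78 - 45)*((1/2)*5*(1 - 7) - 18)) = ((1 + 6) - 154)*(33*((1/2)*5*(-6) - 18)) = (7 - 154)*(33*(-15 - 18)) = -4851*(-33) = -147*(-1089) = 160083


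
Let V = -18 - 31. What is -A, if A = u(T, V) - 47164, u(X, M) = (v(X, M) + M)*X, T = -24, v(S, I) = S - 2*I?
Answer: 47764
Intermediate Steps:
V = -49
u(X, M) = X*(X - M) (u(X, M) = ((X - 2*M) + M)*X = (X - M)*X = X*(X - M))
A = -47764 (A = -24*(-24 - 1*(-49)) - 47164 = -24*(-24 + 49) - 47164 = -24*25 - 47164 = -600 - 47164 = -47764)
-A = -1*(-47764) = 47764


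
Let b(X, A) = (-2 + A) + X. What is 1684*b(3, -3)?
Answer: -3368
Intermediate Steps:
b(X, A) = -2 + A + X
1684*b(3, -3) = 1684*(-2 - 3 + 3) = 1684*(-2) = -3368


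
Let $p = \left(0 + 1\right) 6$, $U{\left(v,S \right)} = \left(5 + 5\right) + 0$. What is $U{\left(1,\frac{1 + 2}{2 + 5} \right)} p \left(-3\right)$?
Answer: $-180$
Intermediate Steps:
$U{\left(v,S \right)} = 10$ ($U{\left(v,S \right)} = 10 + 0 = 10$)
$p = 6$ ($p = 1 \cdot 6 = 6$)
$U{\left(1,\frac{1 + 2}{2 + 5} \right)} p \left(-3\right) = 10 \cdot 6 \left(-3\right) = 60 \left(-3\right) = -180$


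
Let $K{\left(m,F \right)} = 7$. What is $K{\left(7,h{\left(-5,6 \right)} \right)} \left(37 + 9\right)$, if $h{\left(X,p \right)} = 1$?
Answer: $322$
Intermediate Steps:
$K{\left(7,h{\left(-5,6 \right)} \right)} \left(37 + 9\right) = 7 \left(37 + 9\right) = 7 \cdot 46 = 322$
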